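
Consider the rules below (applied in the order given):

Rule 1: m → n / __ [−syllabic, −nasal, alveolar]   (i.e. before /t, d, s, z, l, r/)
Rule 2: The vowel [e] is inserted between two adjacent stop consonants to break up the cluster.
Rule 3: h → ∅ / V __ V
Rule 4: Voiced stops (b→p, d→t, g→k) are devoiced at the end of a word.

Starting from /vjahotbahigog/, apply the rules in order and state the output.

Rule 1 (nasal place assimilation): no segment meets the environment; /vjahotbahigog/ is unchanged.
Rule 2 (stop-cluster e-epenthesis): /t/ and /b/ form a stop–stop cluster, so [e] is inserted between them. /vjahotbahigog/ → vjahotebahigog.
Rule 3 (intervocalic h-deletion): /h/ occurs between vowels /a/ and /o/, so it deletes. /h/ occurs between vowels /a/ and /i/, so it deletes. /vjahotebahigog/ → vjaotebaigog.
Rule 4 (final devoicing): /g/ is a voiced stop in word-final position, so it devoices to [k]. /vjaotebaigog/ → vjaotebaigok.

vjaotebaigok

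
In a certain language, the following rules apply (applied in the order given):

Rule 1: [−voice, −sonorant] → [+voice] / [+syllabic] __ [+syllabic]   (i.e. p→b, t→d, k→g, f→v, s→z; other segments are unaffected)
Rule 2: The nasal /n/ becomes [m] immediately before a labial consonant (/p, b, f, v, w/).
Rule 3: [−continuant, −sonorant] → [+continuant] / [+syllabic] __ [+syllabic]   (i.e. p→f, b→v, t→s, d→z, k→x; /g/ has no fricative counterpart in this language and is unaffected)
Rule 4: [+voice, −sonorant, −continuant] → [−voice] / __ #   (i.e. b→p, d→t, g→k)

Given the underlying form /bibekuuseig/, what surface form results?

biveguuzeik

Rule 1 (intervocalic voicing): /k/ is a voiceless obstruent between vowels /e/ and /u/, so it voices to [g]. /s/ is a voiceless obstruent between vowels /u/ and /e/, so it voices to [z]. /bibekuuseig/ → bibeguuzeig.
Rule 2 (nasal place assimilation): no segment meets the environment; /bibeguuzeig/ is unchanged.
Rule 3 (intervocalic spirantization): /b/ is a stop between vowels /i/ and /e/, so it spirantizes to the fricative [v]. /bibeguuzeig/ → biveguuzeig.
Rule 4 (final devoicing): /g/ is a voiced stop in word-final position, so it devoices to [k]. /biveguuzeig/ → biveguuzeik.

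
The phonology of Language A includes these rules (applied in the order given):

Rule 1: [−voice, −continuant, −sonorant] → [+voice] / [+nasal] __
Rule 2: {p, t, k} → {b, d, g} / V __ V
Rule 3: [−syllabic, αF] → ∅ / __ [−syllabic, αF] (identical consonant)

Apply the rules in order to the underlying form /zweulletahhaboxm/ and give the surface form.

Rule 1 (post-nasal voicing): no segment meets the environment; /zweulletahhaboxm/ is unchanged.
Rule 2 (intervocalic voicing): /t/ is a voiceless stop between vowels /e/ and /a/, so it voices to [d]. /zweulletahhaboxm/ → zweulledahhaboxm.
Rule 3 (degemination): /ll/ is a geminate; the first /l/ deletes. /hh/ is a geminate; the first /h/ deletes. /zweulledahhaboxm/ → zweuledahaboxm.

zweuledahaboxm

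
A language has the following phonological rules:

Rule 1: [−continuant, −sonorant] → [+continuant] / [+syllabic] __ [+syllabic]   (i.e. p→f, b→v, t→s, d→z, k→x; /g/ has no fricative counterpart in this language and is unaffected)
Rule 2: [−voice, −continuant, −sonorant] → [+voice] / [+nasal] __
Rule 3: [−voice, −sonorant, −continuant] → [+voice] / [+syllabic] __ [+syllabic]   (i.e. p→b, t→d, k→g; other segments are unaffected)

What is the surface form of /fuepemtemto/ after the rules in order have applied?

Rule 1 (intervocalic spirantization): /p/ is a stop between vowels /e/ and /e/, so it spirantizes to the fricative [f]. /fuepemtemto/ → fuefemtemto.
Rule 2 (post-nasal voicing): /t/ is a voiceless stop immediately after the nasal /m/, so it voices to [d]. /t/ is a voiceless stop immediately after the nasal /m/, so it voices to [d]. /fuefemtemto/ → fuefemdemdo.
Rule 3 (intervocalic voicing): no segment meets the environment; /fuefemdemdo/ is unchanged.

fuefemdemdo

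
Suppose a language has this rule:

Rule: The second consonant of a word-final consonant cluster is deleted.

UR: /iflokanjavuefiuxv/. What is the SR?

iflokanjavuefiux

/v/ is the second consonant of a word-final cluster /xv/, so it deletes.
The other instances of /f/, /l/, /k/, /n/, /j/, /v/, /x/ do not occur in the required environment and remain unchanged.
Surface form: [iflokanjavuefiux].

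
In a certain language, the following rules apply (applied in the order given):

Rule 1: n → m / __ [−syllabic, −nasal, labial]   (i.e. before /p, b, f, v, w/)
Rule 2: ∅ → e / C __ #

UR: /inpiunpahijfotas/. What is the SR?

impiumpahijfotase

Rule 1 (nasal place assimilation): /n/ precedes the labial consonant /p/, so it assimilates in place to [m]. /n/ precedes the labial consonant /p/, so it assimilates in place to [m]. /inpiunpahijfotas/ → impiumpahijfotas.
Rule 2 (final e-epenthesis): the form ends in the consonant /s/, so [e] is inserted word-finally. /impiumpahijfotas/ → impiumpahijfotase.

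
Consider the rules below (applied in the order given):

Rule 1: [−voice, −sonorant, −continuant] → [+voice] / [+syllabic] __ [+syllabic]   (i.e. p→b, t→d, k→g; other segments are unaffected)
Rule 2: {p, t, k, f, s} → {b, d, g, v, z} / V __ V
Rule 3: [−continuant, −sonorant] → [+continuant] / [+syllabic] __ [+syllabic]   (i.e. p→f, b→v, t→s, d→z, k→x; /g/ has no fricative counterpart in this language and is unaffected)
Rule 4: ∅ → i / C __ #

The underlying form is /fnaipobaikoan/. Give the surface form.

fnaivovaigoani

Rule 1 (intervocalic voicing): /p/ is a voiceless stop between vowels /i/ and /o/, so it voices to [b]. /k/ is a voiceless stop between vowels /i/ and /o/, so it voices to [g]. /fnaipobaikoan/ → fnaibobaigoan.
Rule 2 (intervocalic voicing): no segment meets the environment; /fnaibobaigoan/ is unchanged.
Rule 3 (intervocalic spirantization): /b/ is a stop between vowels /i/ and /o/, so it spirantizes to the fricative [v]. /b/ is a stop between vowels /o/ and /a/, so it spirantizes to the fricative [v]. /fnaibobaigoan/ → fnaivovaigoan.
Rule 4 (final i-epenthesis): the form ends in the consonant /n/, so [i] is inserted word-finally. /fnaivovaigoan/ → fnaivovaigoani.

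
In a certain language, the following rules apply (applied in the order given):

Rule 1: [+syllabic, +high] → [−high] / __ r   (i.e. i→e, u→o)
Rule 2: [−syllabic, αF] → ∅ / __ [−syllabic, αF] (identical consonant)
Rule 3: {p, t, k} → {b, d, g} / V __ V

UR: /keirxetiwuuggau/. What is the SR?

keerxediwuugau

Rule 1 (pre-rhotic lowering): /i/ is a high vowel immediately before /r/, so it lowers to [e]. /keirxetiwuuggau/ → keerxetiwuuggau.
Rule 2 (degemination): /gg/ is a geminate; the first /g/ deletes. /keerxetiwuuggau/ → keerxetiwuugau.
Rule 3 (intervocalic voicing): /t/ is a voiceless stop between vowels /e/ and /i/, so it voices to [d]. /keerxetiwuugau/ → keerxediwuugau.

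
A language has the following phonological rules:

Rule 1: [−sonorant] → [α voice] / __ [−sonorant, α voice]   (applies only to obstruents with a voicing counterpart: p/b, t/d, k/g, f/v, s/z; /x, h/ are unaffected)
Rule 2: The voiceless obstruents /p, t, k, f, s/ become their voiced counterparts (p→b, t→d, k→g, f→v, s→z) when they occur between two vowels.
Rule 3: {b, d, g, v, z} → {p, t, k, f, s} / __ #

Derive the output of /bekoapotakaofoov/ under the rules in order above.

Rule 1 (regressive voicing assimilation): no segment meets the environment; /bekoapotakaofoov/ is unchanged.
Rule 2 (intervocalic voicing): /k/ is a voiceless obstruent between vowels /e/ and /o/, so it voices to [g]. /p/ is a voiceless obstruent between vowels /a/ and /o/, so it voices to [b]. /t/ is a voiceless obstruent between vowels /o/ and /a/, so it voices to [d]. /k/ is a voiceless obstruent between vowels /a/ and /a/, so it voices to [g]. /f/ is a voiceless obstruent between vowels /o/ and /o/, so it voices to [v]. /bekoapotakaofoov/ → begoabodagaovoov.
Rule 3 (final devoicing): /v/ is a voiced obstruent in word-final position, so it devoices to [f]. /begoabodagaovoov/ → begoabodagaovoof.

begoabodagaovoof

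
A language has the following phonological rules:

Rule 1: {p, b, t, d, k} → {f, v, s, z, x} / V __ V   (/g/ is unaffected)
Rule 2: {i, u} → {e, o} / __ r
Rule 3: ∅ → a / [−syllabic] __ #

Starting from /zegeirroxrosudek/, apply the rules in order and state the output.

Rule 1 (intervocalic spirantization): /d/ is a stop between vowels /u/ and /e/, so it spirantizes to the fricative [z]. /zegeirroxrosudek/ → zegeirroxrosuzek.
Rule 2 (pre-rhotic lowering): /i/ is a high vowel immediately before /r/, so it lowers to [e]. /zegeirroxrosuzek/ → zegeerroxrosuzek.
Rule 3 (final a-epenthesis): the form ends in the consonant /k/, so [a] is inserted word-finally. /zegeerroxrosuzek/ → zegeerroxrosuzeka.

zegeerroxrosuzeka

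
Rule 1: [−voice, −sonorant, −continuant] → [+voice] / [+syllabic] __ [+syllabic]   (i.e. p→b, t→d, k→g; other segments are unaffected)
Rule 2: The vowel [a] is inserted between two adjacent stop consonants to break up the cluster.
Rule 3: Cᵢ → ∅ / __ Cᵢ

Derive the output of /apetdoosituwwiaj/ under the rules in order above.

Rule 1 (intervocalic voicing): /p/ is a voiceless stop between vowels /a/ and /e/, so it voices to [b]. /t/ is a voiceless stop between vowels /i/ and /u/, so it voices to [d]. /apetdoosituwwiaj/ → abetdoosiduwwiaj.
Rule 2 (stop-cluster a-epenthesis): /t/ and /d/ form a stop–stop cluster, so [a] is inserted between them. /abetdoosiduwwiaj/ → abetadoosiduwwiaj.
Rule 3 (degemination): /ww/ is a geminate; the first /w/ deletes. /abetadoosiduwwiaj/ → abetadoosiduwiaj.

abetadoosiduwiaj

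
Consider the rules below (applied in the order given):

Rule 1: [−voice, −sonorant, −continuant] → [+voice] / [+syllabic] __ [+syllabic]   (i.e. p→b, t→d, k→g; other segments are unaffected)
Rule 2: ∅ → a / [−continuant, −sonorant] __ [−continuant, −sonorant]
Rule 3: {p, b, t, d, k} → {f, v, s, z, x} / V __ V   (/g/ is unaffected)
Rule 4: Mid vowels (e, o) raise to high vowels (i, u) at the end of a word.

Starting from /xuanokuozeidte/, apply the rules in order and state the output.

xuanoguozeizasi

Rule 1 (intervocalic voicing): /k/ is a voiceless stop between vowels /o/ and /u/, so it voices to [g]. /xuanokuozeidte/ → xuanoguozeidte.
Rule 2 (stop-cluster a-epenthesis): /d/ and /t/ form a stop–stop cluster, so [a] is inserted between them. /xuanoguozeidte/ → xuanoguozeidate.
Rule 3 (intervocalic spirantization): /d/ is a stop between vowels /i/ and /a/, so it spirantizes to the fricative [z]. /t/ is a stop between vowels /a/ and /e/, so it spirantizes to the fricative [s]. /xuanoguozeidate/ → xuanoguozeizase.
Rule 4 (final vowel raising): /e/ is a mid vowel in word-final position, so it raises to [i]. /xuanoguozeizase/ → xuanoguozeizasi.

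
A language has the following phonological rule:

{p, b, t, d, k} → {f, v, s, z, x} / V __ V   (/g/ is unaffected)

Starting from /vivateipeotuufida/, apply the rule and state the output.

vivaseifeosuufiza

/t/ is a stop between vowels /a/ and /e/, so it spirantizes to the fricative [s].
/p/ is a stop between vowels /i/ and /e/, so it spirantizes to the fricative [f].
/t/ is a stop between vowels /o/ and /u/, so it spirantizes to the fricative [s].
/d/ is a stop between vowels /i/ and /a/, so it spirantizes to the fricative [z].
Surface form: [vivaseifeosuufiza].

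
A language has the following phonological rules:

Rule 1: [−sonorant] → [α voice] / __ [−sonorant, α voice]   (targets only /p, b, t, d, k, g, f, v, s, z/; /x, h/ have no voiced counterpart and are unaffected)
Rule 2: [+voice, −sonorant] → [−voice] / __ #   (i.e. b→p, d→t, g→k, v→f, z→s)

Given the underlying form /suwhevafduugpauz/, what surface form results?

Rule 1 (regressive voicing assimilation): /f/ precedes the voiced obstruent /d/, so it voices to [v] by assimilation. /g/ precedes the voiceless obstruent /p/, so it devoices to [k] by assimilation. /suwhevafduugpauz/ → suwhevavduukpauz.
Rule 2 (final devoicing): /z/ is a voiced obstruent in word-final position, so it devoices to [s]. /suwhevavduukpauz/ → suwhevavduukpaus.

suwhevavduukpaus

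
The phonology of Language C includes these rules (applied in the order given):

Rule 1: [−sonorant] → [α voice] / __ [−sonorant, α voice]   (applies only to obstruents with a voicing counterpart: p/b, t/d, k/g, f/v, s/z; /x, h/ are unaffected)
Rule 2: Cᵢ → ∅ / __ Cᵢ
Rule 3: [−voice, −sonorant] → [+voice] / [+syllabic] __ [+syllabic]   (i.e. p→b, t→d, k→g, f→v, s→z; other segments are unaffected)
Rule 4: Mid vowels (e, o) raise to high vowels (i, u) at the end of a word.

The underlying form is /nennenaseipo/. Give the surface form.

Rule 1 (regressive voicing assimilation): no segment meets the environment; /nennenaseipo/ is unchanged.
Rule 2 (degemination): /nn/ is a geminate; the first /n/ deletes. /nennenaseipo/ → nenenaseipo.
Rule 3 (intervocalic voicing): /s/ is a voiceless obstruent between vowels /a/ and /e/, so it voices to [z]. /p/ is a voiceless obstruent between vowels /i/ and /o/, so it voices to [b]. /nenenaseipo/ → nenenazeibo.
Rule 4 (final vowel raising): /o/ is a mid vowel in word-final position, so it raises to [u]. /nenenazeibo/ → nenenazeibu.

nenenazeibu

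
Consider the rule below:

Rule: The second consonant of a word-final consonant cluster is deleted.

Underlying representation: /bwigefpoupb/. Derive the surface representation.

/b/ is the second consonant of a word-final cluster /pb/, so it deletes.
Surface form: [bwigefpoup].

bwigefpoup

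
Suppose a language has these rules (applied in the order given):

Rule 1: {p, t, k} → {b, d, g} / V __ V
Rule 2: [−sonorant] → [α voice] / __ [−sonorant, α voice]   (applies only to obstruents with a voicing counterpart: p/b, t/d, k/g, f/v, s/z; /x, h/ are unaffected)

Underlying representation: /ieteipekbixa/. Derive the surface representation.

Rule 1 (intervocalic voicing): /t/ is a voiceless stop between vowels /e/ and /e/, so it voices to [d]. /p/ is a voiceless stop between vowels /i/ and /e/, so it voices to [b]. /ieteipekbixa/ → iedeibekbixa.
Rule 2 (regressive voicing assimilation): /k/ precedes the voiced obstruent /b/, so it voices to [g] by assimilation. /iedeibekbixa/ → iedeibegbixa.

iedeibegbixa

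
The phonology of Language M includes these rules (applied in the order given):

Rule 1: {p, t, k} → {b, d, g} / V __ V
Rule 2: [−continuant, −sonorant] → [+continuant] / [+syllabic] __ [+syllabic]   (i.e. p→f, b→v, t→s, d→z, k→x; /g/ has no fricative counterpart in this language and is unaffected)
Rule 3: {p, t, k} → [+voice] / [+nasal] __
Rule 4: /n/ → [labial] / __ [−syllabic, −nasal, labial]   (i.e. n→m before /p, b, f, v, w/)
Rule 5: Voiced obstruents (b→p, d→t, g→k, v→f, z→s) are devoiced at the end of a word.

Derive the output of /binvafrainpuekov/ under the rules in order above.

Rule 1 (intervocalic voicing): /k/ is a voiceless stop between vowels /e/ and /o/, so it voices to [g]. /binvafrainpuekov/ → binvafrainpuegov.
Rule 2 (intervocalic spirantization): no segment meets the environment; /binvafrainpuegov/ is unchanged.
Rule 3 (post-nasal voicing): /p/ is a voiceless stop immediately after the nasal /n/, so it voices to [b]. /binvafrainpuegov/ → binvafrainbuegov.
Rule 4 (nasal place assimilation): /n/ precedes the labial consonant /v/, so it assimilates in place to [m]. /n/ precedes the labial consonant /b/, so it assimilates in place to [m]. /binvafrainbuegov/ → bimvafraimbuegov.
Rule 5 (final devoicing): /v/ is a voiced obstruent in word-final position, so it devoices to [f]. /bimvafraimbuegov/ → bimvafraimbuegof.

bimvafraimbuegof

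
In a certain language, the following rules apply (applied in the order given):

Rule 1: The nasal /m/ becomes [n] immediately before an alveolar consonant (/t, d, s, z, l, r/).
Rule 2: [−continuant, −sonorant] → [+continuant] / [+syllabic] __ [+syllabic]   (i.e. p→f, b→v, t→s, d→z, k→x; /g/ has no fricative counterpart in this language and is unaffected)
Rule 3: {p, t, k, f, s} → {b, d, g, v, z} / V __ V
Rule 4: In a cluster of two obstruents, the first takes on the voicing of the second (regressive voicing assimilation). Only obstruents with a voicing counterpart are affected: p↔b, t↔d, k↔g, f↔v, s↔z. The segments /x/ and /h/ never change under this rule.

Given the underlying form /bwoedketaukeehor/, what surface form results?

Rule 1 (nasal place assimilation): no segment meets the environment; /bwoedketaukeehor/ is unchanged.
Rule 2 (intervocalic spirantization): /t/ is a stop between vowels /e/ and /a/, so it spirantizes to the fricative [s]. /k/ is a stop between vowels /u/ and /e/, so it spirantizes to the fricative [x]. /bwoedketaukeehor/ → bwoedkesauxeehor.
Rule 3 (intervocalic voicing): /s/ is a voiceless obstruent between vowels /e/ and /a/, so it voices to [z]. /bwoedkesauxeehor/ → bwoedkezauxeehor.
Rule 4 (regressive voicing assimilation): /d/ precedes the voiceless obstruent /k/, so it devoices to [t] by assimilation. /bwoedkezauxeehor/ → bwoetkezauxeehor.

bwoetkezauxeehor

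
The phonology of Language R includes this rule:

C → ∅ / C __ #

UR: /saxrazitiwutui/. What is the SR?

saxrazitiwutui

No segment of /saxrazitiwutui/ meets the structural description of the rule, so the form surfaces unchanged.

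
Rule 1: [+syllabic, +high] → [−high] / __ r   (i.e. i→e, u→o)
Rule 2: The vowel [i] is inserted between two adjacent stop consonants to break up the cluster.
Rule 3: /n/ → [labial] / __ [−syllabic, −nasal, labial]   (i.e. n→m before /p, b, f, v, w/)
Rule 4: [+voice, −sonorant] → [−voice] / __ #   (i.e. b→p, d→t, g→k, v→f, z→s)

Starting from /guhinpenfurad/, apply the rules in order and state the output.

Rule 1 (pre-rhotic lowering): /u/ is a high vowel immediately before /r/, so it lowers to [o]. /guhinpenfurad/ → guhinpenforad.
Rule 2 (stop-cluster i-epenthesis): no segment meets the environment; /guhinpenforad/ is unchanged.
Rule 3 (nasal place assimilation): /n/ precedes the labial consonant /p/, so it assimilates in place to [m]. /n/ precedes the labial consonant /f/, so it assimilates in place to [m]. /guhinpenforad/ → guhimpemforad.
Rule 4 (final devoicing): /d/ is a voiced obstruent in word-final position, so it devoices to [t]. /guhimpemforad/ → guhimpemforat.

guhimpemforat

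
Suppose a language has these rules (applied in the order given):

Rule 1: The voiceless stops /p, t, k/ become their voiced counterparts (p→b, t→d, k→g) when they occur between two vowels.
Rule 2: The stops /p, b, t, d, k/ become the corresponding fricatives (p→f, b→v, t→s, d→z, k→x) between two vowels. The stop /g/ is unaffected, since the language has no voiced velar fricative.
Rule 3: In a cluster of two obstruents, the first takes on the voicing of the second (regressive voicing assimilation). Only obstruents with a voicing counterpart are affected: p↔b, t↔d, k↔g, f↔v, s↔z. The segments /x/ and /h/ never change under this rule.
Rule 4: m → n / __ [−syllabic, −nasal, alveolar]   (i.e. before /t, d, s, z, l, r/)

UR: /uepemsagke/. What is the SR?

uevensakke

Rule 1 (intervocalic voicing): /p/ is a voiceless stop between vowels /e/ and /e/, so it voices to [b]. /uepemsagke/ → uebemsagke.
Rule 2 (intervocalic spirantization): /b/ is a stop between vowels /e/ and /e/, so it spirantizes to the fricative [v]. /uebemsagke/ → uevemsagke.
Rule 3 (regressive voicing assimilation): /g/ precedes the voiceless obstruent /k/, so it devoices to [k] by assimilation. /uevemsagke/ → uevemsakke.
Rule 4 (nasal place assimilation): /m/ precedes the alveolar consonant /s/, so it assimilates in place to [n]. /uevemsakke/ → uevensakke.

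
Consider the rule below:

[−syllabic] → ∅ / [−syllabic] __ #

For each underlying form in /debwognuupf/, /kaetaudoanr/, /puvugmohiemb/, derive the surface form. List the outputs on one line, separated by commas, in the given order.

/debwognuupf/: /f/ is the second consonant of a word-final cluster /pf/, so it deletes. → [debwognuup].
/kaetaudoanr/: /r/ is the second consonant of a word-final cluster /nr/, so it deletes. → [kaetaudoan].
/puvugmohiemb/: /b/ is the second consonant of a word-final cluster /mb/, so it deletes. → [puvugmohiem].

debwognuup, kaetaudoan, puvugmohiem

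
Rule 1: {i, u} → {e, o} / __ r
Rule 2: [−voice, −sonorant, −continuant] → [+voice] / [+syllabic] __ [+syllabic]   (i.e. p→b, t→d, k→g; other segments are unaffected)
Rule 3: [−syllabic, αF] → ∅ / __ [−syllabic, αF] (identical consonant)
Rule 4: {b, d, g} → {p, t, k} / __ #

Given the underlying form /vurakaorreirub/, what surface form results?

voragaoreerup

Rule 1 (pre-rhotic lowering): /u/ is a high vowel immediately before /r/, so it lowers to [o]. /i/ is a high vowel immediately before /r/, so it lowers to [e]. /vurakaorreirub/ → vorakaorreerub.
Rule 2 (intervocalic voicing): /k/ is a voiceless stop between vowels /a/ and /a/, so it voices to [g]. /vorakaorreerub/ → voragaorreerub.
Rule 3 (degemination): /rr/ is a geminate; the first /r/ deletes. /voragaorreerub/ → voragaoreerub.
Rule 4 (final devoicing): /b/ is a voiced stop in word-final position, so it devoices to [p]. /voragaoreerub/ → voragaoreerup.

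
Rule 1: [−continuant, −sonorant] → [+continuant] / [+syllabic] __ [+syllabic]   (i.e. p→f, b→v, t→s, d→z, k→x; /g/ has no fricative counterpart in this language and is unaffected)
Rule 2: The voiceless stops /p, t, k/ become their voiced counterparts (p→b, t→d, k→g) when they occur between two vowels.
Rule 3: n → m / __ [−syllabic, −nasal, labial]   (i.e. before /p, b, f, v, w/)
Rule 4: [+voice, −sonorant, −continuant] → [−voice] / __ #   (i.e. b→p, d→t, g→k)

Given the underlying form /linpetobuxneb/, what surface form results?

Rule 1 (intervocalic spirantization): /t/ is a stop between vowels /e/ and /o/, so it spirantizes to the fricative [s]. /b/ is a stop between vowels /o/ and /u/, so it spirantizes to the fricative [v]. /linpetobuxneb/ → linpesovuxneb.
Rule 2 (intervocalic voicing): no segment meets the environment; /linpesovuxneb/ is unchanged.
Rule 3 (nasal place assimilation): /n/ precedes the labial consonant /p/, so it assimilates in place to [m]. /linpesovuxneb/ → limpesovuxneb.
Rule 4 (final devoicing): /b/ is a voiced stop in word-final position, so it devoices to [p]. /limpesovuxneb/ → limpesovuxnep.

limpesovuxnep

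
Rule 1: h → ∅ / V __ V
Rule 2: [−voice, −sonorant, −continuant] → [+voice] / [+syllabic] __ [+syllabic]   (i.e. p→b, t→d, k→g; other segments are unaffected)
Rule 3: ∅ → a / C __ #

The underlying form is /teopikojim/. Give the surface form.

Rule 1 (intervocalic h-deletion): no segment meets the environment; /teopikojim/ is unchanged.
Rule 2 (intervocalic voicing): /p/ is a voiceless stop between vowels /o/ and /i/, so it voices to [b]. /k/ is a voiceless stop between vowels /i/ and /o/, so it voices to [g]. /teopikojim/ → teobigojim.
Rule 3 (final a-epenthesis): the form ends in the consonant /m/, so [a] is inserted word-finally. /teobigojim/ → teobigojima.

teobigojima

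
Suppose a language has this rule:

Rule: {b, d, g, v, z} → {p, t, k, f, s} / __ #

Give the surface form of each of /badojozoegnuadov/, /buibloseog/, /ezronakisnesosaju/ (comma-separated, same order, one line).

badojozoegnuadof, buibloseok, ezronakisnesosaju

/badojozoegnuadov/: /v/ is a voiced obstruent in word-final position, so it devoices to [f]. → [badojozoegnuadof].
/buibloseog/: /g/ is a voiced obstruent in word-final position, so it devoices to [k]. → [buibloseok].
/ezronakisnesosaju/: the rule's environment is not met; surfaces unchanged as [ezronakisnesosaju].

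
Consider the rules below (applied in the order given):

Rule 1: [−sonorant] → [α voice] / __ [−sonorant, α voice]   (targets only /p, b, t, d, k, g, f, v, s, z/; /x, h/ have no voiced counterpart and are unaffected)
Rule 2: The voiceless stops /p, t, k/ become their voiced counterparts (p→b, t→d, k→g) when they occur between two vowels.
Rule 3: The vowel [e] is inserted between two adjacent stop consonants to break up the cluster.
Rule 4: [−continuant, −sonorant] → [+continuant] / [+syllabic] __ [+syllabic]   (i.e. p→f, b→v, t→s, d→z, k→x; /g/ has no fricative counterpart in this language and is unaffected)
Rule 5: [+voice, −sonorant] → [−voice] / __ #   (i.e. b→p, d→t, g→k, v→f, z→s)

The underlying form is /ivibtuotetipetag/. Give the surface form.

ivifesuozezivezak

Rule 1 (regressive voicing assimilation): /b/ precedes the voiceless obstruent /t/, so it devoices to [p] by assimilation. /ivibtuotetipetag/ → iviptuotetipetag.
Rule 2 (intervocalic voicing): /t/ is a voiceless stop between vowels /o/ and /e/, so it voices to [d]. /t/ is a voiceless stop between vowels /e/ and /i/, so it voices to [d]. /p/ is a voiceless stop between vowels /i/ and /e/, so it voices to [b]. /t/ is a voiceless stop between vowels /e/ and /a/, so it voices to [d]. /iviptuotetipetag/ → iviptuodedibedag.
Rule 3 (stop-cluster e-epenthesis): /p/ and /t/ form a stop–stop cluster, so [e] is inserted between them. /iviptuodedibedag/ → ivipetuodedibedag.
Rule 4 (intervocalic spirantization): /p/ is a stop between vowels /i/ and /e/, so it spirantizes to the fricative [f]. /t/ is a stop between vowels /e/ and /u/, so it spirantizes to the fricative [s]. /d/ is a stop between vowels /o/ and /e/, so it spirantizes to the fricative [z]. /d/ is a stop between vowels /e/ and /i/, so it spirantizes to the fricative [z]. /b/ is a stop between vowels /i/ and /e/, so it spirantizes to the fricative [v]. /d/ is a stop between vowels /e/ and /a/, so it spirantizes to the fricative [z]. /ivipetuodedibedag/ → ivifesuozezivezag.
Rule 5 (final devoicing): /g/ is a voiced obstruent in word-final position, so it devoices to [k]. /ivifesuozezivezag/ → ivifesuozezivezak.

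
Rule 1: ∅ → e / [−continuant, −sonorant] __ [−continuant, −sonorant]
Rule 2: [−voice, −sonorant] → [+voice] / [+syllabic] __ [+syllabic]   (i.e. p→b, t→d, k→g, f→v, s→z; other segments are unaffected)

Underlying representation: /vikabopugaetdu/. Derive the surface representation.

vigabobugaededu

Rule 1 (stop-cluster e-epenthesis): /t/ and /d/ form a stop–stop cluster, so [e] is inserted between them. /vikabopugaetdu/ → vikabopugaetedu.
Rule 2 (intervocalic voicing): /k/ is a voiceless obstruent between vowels /i/ and /a/, so it voices to [g]. /p/ is a voiceless obstruent between vowels /o/ and /u/, so it voices to [b]. /t/ is a voiceless obstruent between vowels /e/ and /e/, so it voices to [d]. /vikabopugaetedu/ → vigabobugaededu.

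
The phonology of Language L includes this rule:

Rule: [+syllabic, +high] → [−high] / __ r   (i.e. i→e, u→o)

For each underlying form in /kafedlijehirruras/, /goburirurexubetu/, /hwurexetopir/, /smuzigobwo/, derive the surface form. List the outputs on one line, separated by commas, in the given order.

/kafedlijehirruras/: /i/ is a high vowel immediately before /r/, so it lowers to [e]. /u/ is a high vowel immediately before /r/, so it lowers to [o]. → [kafedlijeherroras].
/goburirurexubetu/: /u/ is a high vowel immediately before /r/, so it lowers to [o]. /i/ is a high vowel immediately before /r/, so it lowers to [e]. /u/ is a high vowel immediately before /r/, so it lowers to [o]. → [goborerorexubetu].
/hwurexetopir/: /u/ is a high vowel immediately before /r/, so it lowers to [o]. /i/ is a high vowel immediately before /r/, so it lowers to [e]. → [hworexetoper].
/smuzigobwo/: the rule's environment is not met; surfaces unchanged as [smuzigobwo].

kafedlijeherroras, goborerorexubetu, hworexetoper, smuzigobwo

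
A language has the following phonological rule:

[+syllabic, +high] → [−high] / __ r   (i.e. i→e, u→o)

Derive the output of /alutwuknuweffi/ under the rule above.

alutwuknuweffi

No segment of /alutwuknuweffi/ meets the structural description of the rule, so the form surfaces unchanged.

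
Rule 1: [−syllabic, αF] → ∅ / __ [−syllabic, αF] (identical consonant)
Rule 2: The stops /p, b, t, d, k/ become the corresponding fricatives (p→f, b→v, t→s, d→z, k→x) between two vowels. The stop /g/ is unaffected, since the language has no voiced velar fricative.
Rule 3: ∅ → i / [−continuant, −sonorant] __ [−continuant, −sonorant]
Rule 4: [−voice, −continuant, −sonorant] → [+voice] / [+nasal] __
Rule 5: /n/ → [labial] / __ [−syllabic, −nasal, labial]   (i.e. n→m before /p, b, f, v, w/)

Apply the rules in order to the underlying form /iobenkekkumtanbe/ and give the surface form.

Rule 1 (degemination): /kk/ is a geminate; the first /k/ deletes. /iobenkekkumtanbe/ → iobenkekumtanbe.
Rule 2 (intervocalic spirantization): /b/ is a stop between vowels /o/ and /e/, so it spirantizes to the fricative [v]. /k/ is a stop between vowels /e/ and /u/, so it spirantizes to the fricative [x]. /iobenkekumtanbe/ → iovenkexumtanbe.
Rule 3 (stop-cluster i-epenthesis): no segment meets the environment; /iovenkexumtanbe/ is unchanged.
Rule 4 (post-nasal voicing): /k/ is a voiceless stop immediately after the nasal /n/, so it voices to [g]. /t/ is a voiceless stop immediately after the nasal /m/, so it voices to [d]. /iovenkexumtanbe/ → iovengexumdanbe.
Rule 5 (nasal place assimilation): /n/ precedes the labial consonant /b/, so it assimilates in place to [m]. /iovengexumdanbe/ → iovengexumdambe.

iovengexumdambe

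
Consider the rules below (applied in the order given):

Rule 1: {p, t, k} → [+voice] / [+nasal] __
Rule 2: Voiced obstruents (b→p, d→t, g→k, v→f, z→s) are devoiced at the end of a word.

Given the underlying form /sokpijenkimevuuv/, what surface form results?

sokpijengimevuuf

Rule 1 (post-nasal voicing): /k/ is a voiceless stop immediately after the nasal /n/, so it voices to [g]. /sokpijenkimevuuv/ → sokpijengimevuuv.
Rule 2 (final devoicing): /v/ is a voiced obstruent in word-final position, so it devoices to [f]. /sokpijengimevuuv/ → sokpijengimevuuf.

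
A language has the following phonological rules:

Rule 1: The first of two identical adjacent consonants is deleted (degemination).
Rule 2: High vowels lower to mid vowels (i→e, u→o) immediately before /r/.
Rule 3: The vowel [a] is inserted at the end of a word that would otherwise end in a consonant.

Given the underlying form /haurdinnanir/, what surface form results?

Rule 1 (degemination): /nn/ is a geminate; the first /n/ deletes. /haurdinnanir/ → haurdinanir.
Rule 2 (pre-rhotic lowering): /u/ is a high vowel immediately before /r/, so it lowers to [o]. /i/ is a high vowel immediately before /r/, so it lowers to [e]. /haurdinanir/ → haordinaner.
Rule 3 (final a-epenthesis): the form ends in the consonant /r/, so [a] is inserted word-finally. /haordinaner/ → haordinanera.

haordinanera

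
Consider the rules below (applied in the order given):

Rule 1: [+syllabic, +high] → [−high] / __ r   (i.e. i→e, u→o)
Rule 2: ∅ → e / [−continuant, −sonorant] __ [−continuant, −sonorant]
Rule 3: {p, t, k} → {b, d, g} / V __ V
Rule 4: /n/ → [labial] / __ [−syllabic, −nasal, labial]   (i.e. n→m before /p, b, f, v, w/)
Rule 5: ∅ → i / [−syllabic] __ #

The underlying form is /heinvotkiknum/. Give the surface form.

heimvodegiknumi

Rule 1 (pre-rhotic lowering): no segment meets the environment; /heinvotkiknum/ is unchanged.
Rule 2 (stop-cluster e-epenthesis): /t/ and /k/ form a stop–stop cluster, so [e] is inserted between them. /heinvotkiknum/ → heinvotekiknum.
Rule 3 (intervocalic voicing): /t/ is a voiceless stop between vowels /o/ and /e/, so it voices to [d]. /k/ is a voiceless stop between vowels /e/ and /i/, so it voices to [g]. /heinvotekiknum/ → heinvodegiknum.
Rule 4 (nasal place assimilation): /n/ precedes the labial consonant /v/, so it assimilates in place to [m]. /heinvodegiknum/ → heimvodegiknum.
Rule 5 (final i-epenthesis): the form ends in the consonant /m/, so [i] is inserted word-finally. /heimvodegiknum/ → heimvodegiknumi.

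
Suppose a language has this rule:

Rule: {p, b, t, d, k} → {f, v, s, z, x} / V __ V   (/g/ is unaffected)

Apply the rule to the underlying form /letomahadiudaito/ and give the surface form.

/t/ is a stop between vowels /e/ and /o/, so it spirantizes to the fricative [s].
/d/ is a stop between vowels /a/ and /i/, so it spirantizes to the fricative [z].
/d/ is a stop between vowels /u/ and /a/, so it spirantizes to the fricative [z].
/t/ is a stop between vowels /i/ and /o/, so it spirantizes to the fricative [s].
Surface form: [lesomahaziuzaiso].

lesomahaziuzaiso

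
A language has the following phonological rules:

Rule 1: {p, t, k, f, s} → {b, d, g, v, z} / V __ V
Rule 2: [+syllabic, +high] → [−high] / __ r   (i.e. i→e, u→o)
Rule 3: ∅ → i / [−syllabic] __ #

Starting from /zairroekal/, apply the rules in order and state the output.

Rule 1 (intervocalic voicing): /k/ is a voiceless obstruent between vowels /e/ and /a/, so it voices to [g]. /zairroekal/ → zairroegal.
Rule 2 (pre-rhotic lowering): /i/ is a high vowel immediately before /r/, so it lowers to [e]. /zairroegal/ → zaerroegal.
Rule 3 (final i-epenthesis): the form ends in the consonant /l/, so [i] is inserted word-finally. /zaerroegal/ → zaerroegali.

zaerroegali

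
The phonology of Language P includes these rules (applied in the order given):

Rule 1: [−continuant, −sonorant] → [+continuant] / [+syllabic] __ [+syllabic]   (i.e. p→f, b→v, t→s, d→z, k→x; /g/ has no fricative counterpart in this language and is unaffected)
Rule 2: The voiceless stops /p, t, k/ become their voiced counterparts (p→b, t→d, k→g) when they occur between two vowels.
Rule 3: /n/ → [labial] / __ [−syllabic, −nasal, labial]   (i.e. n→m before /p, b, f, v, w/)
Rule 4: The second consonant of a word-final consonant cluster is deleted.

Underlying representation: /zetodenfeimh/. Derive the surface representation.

Rule 1 (intervocalic spirantization): /t/ is a stop between vowels /e/ and /o/, so it spirantizes to the fricative [s]. /d/ is a stop between vowels /o/ and /e/, so it spirantizes to the fricative [z]. /zetodenfeimh/ → zesozenfeimh.
Rule 2 (intervocalic voicing): no segment meets the environment; /zesozenfeimh/ is unchanged.
Rule 3 (nasal place assimilation): /n/ precedes the labial consonant /f/, so it assimilates in place to [m]. /zesozenfeimh/ → zesozemfeimh.
Rule 4 (final cluster simplification): /h/ is the second consonant of a word-final cluster /mh/, so it deletes. /zesozemfeimh/ → zesozemfeim.

zesozemfeim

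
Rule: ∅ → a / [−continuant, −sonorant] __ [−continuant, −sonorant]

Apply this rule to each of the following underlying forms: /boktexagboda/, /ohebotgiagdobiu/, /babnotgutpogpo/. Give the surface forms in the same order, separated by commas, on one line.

/boktexagboda/: /k/ and /t/ form a stop–stop cluster, so [a] is inserted between them. /g/ and /b/ form a stop–stop cluster, so [a] is inserted between them. → [bokatexagaboda].
/ohebotgiagdobiu/: /t/ and /g/ form a stop–stop cluster, so [a] is inserted between them. /g/ and /d/ form a stop–stop cluster, so [a] is inserted between them. → [ohebotagiagadobiu].
/babnotgutpogpo/: /t/ and /g/ form a stop–stop cluster, so [a] is inserted between them. /t/ and /p/ form a stop–stop cluster, so [a] is inserted between them. /g/ and /p/ form a stop–stop cluster, so [a] is inserted between them. → [babnotagutapogapo].

bokatexagaboda, ohebotagiagadobiu, babnotagutapogapo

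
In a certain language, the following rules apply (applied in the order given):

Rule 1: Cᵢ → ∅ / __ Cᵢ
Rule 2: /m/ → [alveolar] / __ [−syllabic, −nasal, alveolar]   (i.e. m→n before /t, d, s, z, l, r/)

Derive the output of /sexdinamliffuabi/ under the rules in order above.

Rule 1 (degemination): /ff/ is a geminate; the first /f/ deletes. /sexdinamliffuabi/ → sexdinamlifuabi.
Rule 2 (nasal place assimilation): /m/ precedes the alveolar consonant /l/, so it assimilates in place to [n]. /sexdinamlifuabi/ → sexdinanlifuabi.

sexdinanlifuabi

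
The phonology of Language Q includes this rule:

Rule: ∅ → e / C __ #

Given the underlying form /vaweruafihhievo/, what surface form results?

vaweruafihhievo

No segment of /vaweruafihhievo/ meets the structural description of the rule, so the form surfaces unchanged.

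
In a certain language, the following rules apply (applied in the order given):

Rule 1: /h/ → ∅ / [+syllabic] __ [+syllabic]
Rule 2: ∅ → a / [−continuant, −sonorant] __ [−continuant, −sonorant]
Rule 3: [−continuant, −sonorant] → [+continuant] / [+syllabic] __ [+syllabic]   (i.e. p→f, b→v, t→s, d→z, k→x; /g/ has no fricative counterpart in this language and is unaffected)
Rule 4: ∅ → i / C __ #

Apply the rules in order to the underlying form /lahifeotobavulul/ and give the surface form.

laifeosovavululi

Rule 1 (intervocalic h-deletion): /h/ occurs between vowels /a/ and /i/, so it deletes. /lahifeotobavulul/ → laifeotobavulul.
Rule 2 (stop-cluster a-epenthesis): no segment meets the environment; /laifeotobavulul/ is unchanged.
Rule 3 (intervocalic spirantization): /t/ is a stop between vowels /o/ and /o/, so it spirantizes to the fricative [s]. /b/ is a stop between vowels /o/ and /a/, so it spirantizes to the fricative [v]. /laifeotobavulul/ → laifeosovavulul.
Rule 4 (final i-epenthesis): the form ends in the consonant /l/, so [i] is inserted word-finally. /laifeosovavulul/ → laifeosovavululi.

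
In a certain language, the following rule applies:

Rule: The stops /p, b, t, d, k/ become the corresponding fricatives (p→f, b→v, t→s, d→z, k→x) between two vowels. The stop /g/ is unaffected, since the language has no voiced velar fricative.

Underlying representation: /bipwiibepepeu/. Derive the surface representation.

/b/ is a stop between vowels /i/ and /e/, so it spirantizes to the fricative [v].
/p/ is a stop between vowels /e/ and /e/, so it spirantizes to the fricative [f].
/p/ is a stop between vowels /e/ and /e/, so it spirantizes to the fricative [f].
Surface form: [bipwiivefefeu].

bipwiivefefeu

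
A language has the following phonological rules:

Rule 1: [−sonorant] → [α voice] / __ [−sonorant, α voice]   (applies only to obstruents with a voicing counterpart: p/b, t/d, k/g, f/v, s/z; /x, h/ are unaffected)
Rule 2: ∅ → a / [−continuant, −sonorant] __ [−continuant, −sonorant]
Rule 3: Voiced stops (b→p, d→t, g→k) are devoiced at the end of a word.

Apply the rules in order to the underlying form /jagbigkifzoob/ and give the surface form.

Rule 1 (regressive voicing assimilation): /g/ precedes the voiceless obstruent /k/, so it devoices to [k] by assimilation. /f/ precedes the voiced obstruent /z/, so it voices to [v] by assimilation. /jagbigkifzoob/ → jagbikkivzoob.
Rule 2 (stop-cluster a-epenthesis): /g/ and /b/ form a stop–stop cluster, so [a] is inserted between them. /k/ and /k/ form a stop–stop cluster, so [a] is inserted between them. /jagbikkivzoob/ → jagabikakivzoob.
Rule 3 (final devoicing): /b/ is a voiced stop in word-final position, so it devoices to [p]. /jagabikakivzoob/ → jagabikakivzoop.

jagabikakivzoop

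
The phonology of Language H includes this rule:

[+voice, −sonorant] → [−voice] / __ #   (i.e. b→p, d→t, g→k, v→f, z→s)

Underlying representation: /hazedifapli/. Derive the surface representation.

hazedifapli

No segment of /hazedifapli/ meets the structural description of the rule, so the form surfaces unchanged.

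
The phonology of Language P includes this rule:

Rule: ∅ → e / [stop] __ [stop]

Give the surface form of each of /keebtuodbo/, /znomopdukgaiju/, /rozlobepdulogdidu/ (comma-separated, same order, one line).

/keebtuodbo/: /b/ and /t/ form a stop–stop cluster, so [e] is inserted between them. /d/ and /b/ form a stop–stop cluster, so [e] is inserted between them. → [keebetuodebo].
/znomopdukgaiju/: /p/ and /d/ form a stop–stop cluster, so [e] is inserted between them. /k/ and /g/ form a stop–stop cluster, so [e] is inserted between them. → [znomopedukegaiju].
/rozlobepdulogdidu/: /p/ and /d/ form a stop–stop cluster, so [e] is inserted between them. /g/ and /d/ form a stop–stop cluster, so [e] is inserted between them. → [rozlobepedulogedidu].

keebetuodebo, znomopedukegaiju, rozlobepedulogedidu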